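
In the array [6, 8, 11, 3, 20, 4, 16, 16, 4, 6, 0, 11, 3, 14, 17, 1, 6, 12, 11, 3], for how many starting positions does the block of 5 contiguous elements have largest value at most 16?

6

[6, 8, 11, 3, 20] → max 20
[8, 11, 3, 20, 4] → max 20
[11, 3, 20, 4, 16] → max 20
[3, 20, 4, 16, 16] → max 20
[20, 4, 16, 16, 4] → max 20
[4, 16, 16, 4, 6] → max 16  ≤ 16 ✓
[16, 16, 4, 6, 0] → max 16  ≤ 16 ✓
[16, 4, 6, 0, 11] → max 16  ≤ 16 ✓
[4, 6, 0, 11, 3] → max 11  ≤ 16 ✓
[6, 0, 11, 3, 14] → max 14  ≤ 16 ✓
[0, 11, 3, 14, 17] → max 17
[11, 3, 14, 17, 1] → max 17
[3, 14, 17, 1, 6] → max 17
[14, 17, 1, 6, 12] → max 17
[17, 1, 6, 12, 11] → max 17
[1, 6, 12, 11, 3] → max 12  ≤ 16 ✓
6 windows satisfy the condition.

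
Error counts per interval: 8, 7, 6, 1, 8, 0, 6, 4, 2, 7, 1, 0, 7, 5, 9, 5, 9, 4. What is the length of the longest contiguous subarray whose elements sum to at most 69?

15

Extend to the right; shrink from the left whenever the sum exceeds 69:
add 8: [8] sum 8, len 1
add 7: [8, 7] sum 15, len 2
add 6: [8, 7, 6] sum 21, len 3
add 1: [8, 7, 6, 1] sum 22, len 4
add 8: [8, 7, 6, 1, 8] sum 30, len 5
add 0: [8, 7, 6, 1, 8, 0] sum 30, len 6
add 6: [8, 7, 6, 1, 8, 0, 6] sum 36, len 7
add 4: [8, 7, 6, 1, 8, 0, 6, 4] sum 40, len 8
add 2: [8, 7, 6, 1, 8, 0, 6, 4, 2] sum 42, len 9
add 7: [8, 7, 6, 1, 8, 0, 6, 4, 2, 7] sum 49, len 10
add 1: [8, 7, 6, 1, 8, 0, 6, 4, 2, 7, 1] sum 50, len 11
add 0: [8, 7, 6, 1, 8, 0, 6, 4, 2, 7, 1, 0] sum 50, len 12
add 7: [8, 7, 6, 1, 8, 0, 6, 4, 2, 7, 1, 0, 7] sum 57, len 13
add 5: [8, 7, 6, 1, 8, 0, 6, 4, 2, 7, 1, 0, 7, 5] sum 62, len 14
add 9: [7, 6, 1, 8, 0, 6, 4, 2, 7, 1, 0, 7, 5, 9] sum 63, len 14
add 5: [7, 6, 1, 8, 0, 6, 4, 2, 7, 1, 0, 7, 5, 9, 5] sum 68, len 15
add 9: [1, 8, 0, 6, 4, 2, 7, 1, 0, 7, 5, 9, 5, 9] sum 64, len 14
add 4: [1, 8, 0, 6, 4, 2, 7, 1, 0, 7, 5, 9, 5, 9, 4] sum 68, len 15
Longest length seen: 15.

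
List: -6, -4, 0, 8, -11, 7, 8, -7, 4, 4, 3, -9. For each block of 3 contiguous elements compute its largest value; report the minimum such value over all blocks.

0

(-6, -4, 0) → max 0
(-4, 0, 8) → max 8
(0, 8, -11) → max 8
(8, -11, 7) → max 8
(-11, 7, 8) → max 8
(7, 8, -7) → max 8
(8, -7, 4) → max 8
(-7, 4, 4) → max 4
(4, 4, 3) → max 4
(4, 3, -9) → max 4
Minimum of these is 0.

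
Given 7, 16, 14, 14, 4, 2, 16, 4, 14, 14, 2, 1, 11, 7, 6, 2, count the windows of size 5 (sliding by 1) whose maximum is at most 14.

5

[7, 16, 14, 14, 4] → max 16
[16, 14, 14, 4, 2] → max 16
[14, 14, 4, 2, 16] → max 16
[14, 4, 2, 16, 4] → max 16
[4, 2, 16, 4, 14] → max 16
[2, 16, 4, 14, 14] → max 16
[16, 4, 14, 14, 2] → max 16
[4, 14, 14, 2, 1] → max 14  ≤ 14 ✓
[14, 14, 2, 1, 11] → max 14  ≤ 14 ✓
[14, 2, 1, 11, 7] → max 14  ≤ 14 ✓
[2, 1, 11, 7, 6] → max 11  ≤ 14 ✓
[1, 11, 7, 6, 2] → max 11  ≤ 14 ✓
5 windows satisfy the condition.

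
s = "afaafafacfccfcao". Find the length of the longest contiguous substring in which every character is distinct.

[a] len 1
[a, f] len 2
[f, a] len 2
[a] len 1
[a, f] len 2
[f, a] len 2
[a, f] len 2
[f, a] len 2
[f, a, c] len 3
[a, c, f] len 3
[f, c] len 2
[c] len 1
[c, f] len 2
[f, c] len 2
[f, c, a] len 3
[f, c, a, o] len 4
Longest all-distinct length: 4.

4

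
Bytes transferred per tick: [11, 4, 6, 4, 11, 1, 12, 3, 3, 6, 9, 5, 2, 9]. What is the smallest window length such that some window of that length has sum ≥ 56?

10

add 11: running sum 11 < 56
add 4: running sum 15 < 56
add 6: running sum 21 < 56
add 4: running sum 25 < 56
add 11: running sum 36 < 56
add 1: running sum 37 < 56
add 12: running sum 49 < 56
add 3: running sum 52 < 56
add 3: running sum 55 < 56
end 9: [11, 4, 6, 4, 11, 1, 12, 3, 3, 6] sum 61, len 10
end 10: [4, 6, 4, 11, 1, 12, 3, 3, 6, 9] sum 59, len 10
end 11: [6, 4, 11, 1, 12, 3, 3, 6, 9, 5] sum 60, len 10
end 12: [4, 11, 1, 12, 3, 3, 6, 9, 5, 2] sum 56, len 10
end 13: [11, 1, 12, 3, 3, 6, 9, 5, 2, 9] sum 61, len 10
Shortest qualifying length: 10.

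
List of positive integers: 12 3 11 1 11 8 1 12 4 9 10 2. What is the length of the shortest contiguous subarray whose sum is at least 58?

8

add 12: running sum 12 < 58
add 3: running sum 15 < 58
add 11: running sum 26 < 58
add 1: running sum 27 < 58
add 11: running sum 38 < 58
add 8: running sum 46 < 58
add 1: running sum 47 < 58
end 7: [12, 3, 11, 1, 11, 8, 1, 12] sum 59, len 8
end 8: [12, 3, 11, 1, 11, 8, 1, 12, 4] sum 63, len 9
end 9: [3, 11, 1, 11, 8, 1, 12, 4, 9] sum 60, len 9
end 10: [11, 1, 11, 8, 1, 12, 4, 9, 10] sum 67, len 9
end 11: [1, 11, 8, 1, 12, 4, 9, 10, 2] sum 58, len 9
Shortest qualifying length: 8.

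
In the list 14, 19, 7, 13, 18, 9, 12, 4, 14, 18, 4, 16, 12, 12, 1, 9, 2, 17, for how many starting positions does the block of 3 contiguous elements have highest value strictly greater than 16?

[14, 19, 7] → max 19  > 16 ✓
[19, 7, 13] → max 19  > 16 ✓
[7, 13, 18] → max 18  > 16 ✓
[13, 18, 9] → max 18  > 16 ✓
[18, 9, 12] → max 18  > 16 ✓
[9, 12, 4] → max 12
[12, 4, 14] → max 14
[4, 14, 18] → max 18  > 16 ✓
[14, 18, 4] → max 18  > 16 ✓
[18, 4, 16] → max 18  > 16 ✓
[4, 16, 12] → max 16
[16, 12, 12] → max 16
[12, 12, 1] → max 12
[12, 1, 9] → max 12
[1, 9, 2] → max 9
[9, 2, 17] → max 17  > 16 ✓
9 windows satisfy the condition.

9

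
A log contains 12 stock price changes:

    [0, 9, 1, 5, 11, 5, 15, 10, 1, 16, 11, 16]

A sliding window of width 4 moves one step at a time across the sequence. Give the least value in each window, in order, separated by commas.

0 9 1 5 → min 0
9 1 5 11 → min 1
1 5 11 5 → min 1
5 11 5 15 → min 5
11 5 15 10 → min 5
5 15 10 1 → min 1
15 10 1 16 → min 1
10 1 16 11 → min 1
1 16 11 16 → min 1

0, 1, 1, 5, 5, 1, 1, 1, 1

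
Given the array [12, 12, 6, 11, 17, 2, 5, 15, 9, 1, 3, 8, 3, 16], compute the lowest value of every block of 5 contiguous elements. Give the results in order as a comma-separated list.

6, 2, 2, 2, 2, 1, 1, 1, 1, 1

[12, 12, 6, 11, 17] → min 6
[12, 6, 11, 17, 2] → min 2
[6, 11, 17, 2, 5] → min 2
[11, 17, 2, 5, 15] → min 2
[17, 2, 5, 15, 9] → min 2
[2, 5, 15, 9, 1] → min 1
[5, 15, 9, 1, 3] → min 1
[15, 9, 1, 3, 8] → min 1
[9, 1, 3, 8, 3] → min 1
[1, 3, 8, 3, 16] → min 1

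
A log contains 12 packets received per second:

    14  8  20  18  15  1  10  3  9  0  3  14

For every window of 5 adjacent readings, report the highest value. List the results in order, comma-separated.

20, 20, 20, 18, 15, 10, 10, 14

Sliding a size-5 window across the 12 values:
14 8 20 18 15 → max 20
8 20 18 15 1 → max 20
20 18 15 1 10 → max 20
18 15 1 10 3 → max 18
15 1 10 3 9 → max 15
1 10 3 9 0 → max 10
10 3 9 0 3 → max 10
3 9 0 3 14 → max 14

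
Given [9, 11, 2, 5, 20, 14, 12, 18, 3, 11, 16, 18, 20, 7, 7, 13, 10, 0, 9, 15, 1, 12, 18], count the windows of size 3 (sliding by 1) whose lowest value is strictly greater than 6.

8

(9, 11, 2) → min 2
(11, 2, 5) → min 2
(2, 5, 20) → min 2
(5, 20, 14) → min 5
(20, 14, 12) → min 12  > 6 ✓
(14, 12, 18) → min 12  > 6 ✓
(12, 18, 3) → min 3
(18, 3, 11) → min 3
(3, 11, 16) → min 3
(11, 16, 18) → min 11  > 6 ✓
(16, 18, 20) → min 16  > 6 ✓
(18, 20, 7) → min 7  > 6 ✓
(20, 7, 7) → min 7  > 6 ✓
(7, 7, 13) → min 7  > 6 ✓
(7, 13, 10) → min 7  > 6 ✓
(13, 10, 0) → min 0
(10, 0, 9) → min 0
(0, 9, 15) → min 0
(9, 15, 1) → min 1
(15, 1, 12) → min 1
(1, 12, 18) → min 1
8 windows satisfy the condition.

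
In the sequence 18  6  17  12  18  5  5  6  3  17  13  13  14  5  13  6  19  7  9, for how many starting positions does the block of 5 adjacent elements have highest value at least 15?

[18, 6, 17, 12, 18] → max 18  ≥ 15 ✓
[6, 17, 12, 18, 5] → max 18  ≥ 15 ✓
[17, 12, 18, 5, 5] → max 18  ≥ 15 ✓
[12, 18, 5, 5, 6] → max 18  ≥ 15 ✓
[18, 5, 5, 6, 3] → max 18  ≥ 15 ✓
[5, 5, 6, 3, 17] → max 17  ≥ 15 ✓
[5, 6, 3, 17, 13] → max 17  ≥ 15 ✓
[6, 3, 17, 13, 13] → max 17  ≥ 15 ✓
[3, 17, 13, 13, 14] → max 17  ≥ 15 ✓
[17, 13, 13, 14, 5] → max 17  ≥ 15 ✓
[13, 13, 14, 5, 13] → max 14
[13, 14, 5, 13, 6] → max 14
[14, 5, 13, 6, 19] → max 19  ≥ 15 ✓
[5, 13, 6, 19, 7] → max 19  ≥ 15 ✓
[13, 6, 19, 7, 9] → max 19  ≥ 15 ✓
13 windows satisfy the condition.

13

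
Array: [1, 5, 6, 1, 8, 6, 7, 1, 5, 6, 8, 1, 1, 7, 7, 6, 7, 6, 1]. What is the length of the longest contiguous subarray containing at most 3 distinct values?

Extend right; when distinct count exceeds 3, shrink from the left:
[1] 1 distinct, len 1
[1, 5] 2 distinct, len 2
[1, 5, 6] 3 distinct, len 3
[1, 5, 6, 1] 3 distinct, len 4
[6, 1, 8] 3 distinct, len 3
[6, 1, 8, 6] 3 distinct, len 4
[8, 6, 7] 3 distinct, len 3
[6, 7, 1] 3 distinct, len 3
[7, 1, 5] 3 distinct, len 3
[1, 5, 6] 3 distinct, len 3
[5, 6, 8] 3 distinct, len 3
[6, 8, 1] 3 distinct, len 3
[6, 8, 1, 1] 3 distinct, len 4
[8, 1, 1, 7] 3 distinct, len 4
[8, 1, 1, 7, 7] 3 distinct, len 5
[1, 1, 7, 7, 6] 3 distinct, len 5
[1, 1, 7, 7, 6, 7] 3 distinct, len 6
[1, 1, 7, 7, 6, 7, 6] 3 distinct, len 7
[1, 1, 7, 7, 6, 7, 6, 1] 3 distinct, len 8
Longest length with ≤3 distinct: 8.

8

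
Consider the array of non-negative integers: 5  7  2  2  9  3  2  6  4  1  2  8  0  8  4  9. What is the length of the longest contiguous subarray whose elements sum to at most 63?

15

Extend to the right; shrink from the left whenever the sum exceeds 63:
[5] sum 5 len 1
[5, 7] sum 12 len 2
[5, 7, 2] sum 14 len 3
[5, 7, 2, 2] sum 16 len 4
[5, 7, 2, 2, 9] sum 25 len 5
[5, 7, 2, 2, 9, 3] sum 28 len 6
[5, 7, 2, 2, 9, 3, 2] sum 30 len 7
[5, 7, 2, 2, 9, 3, 2, 6] sum 36 len 8
[5, 7, 2, 2, 9, 3, 2, 6, 4] sum 40 len 9
[5, 7, 2, 2, 9, 3, 2, 6, 4, 1] sum 41 len 10
[5, 7, 2, 2, 9, 3, 2, 6, 4, 1, 2] sum 43 len 11
[5, 7, 2, 2, 9, 3, 2, 6, 4, 1, 2, 8] sum 51 len 12
[5, 7, 2, 2, 9, 3, 2, 6, 4, 1, 2, 8, 0] sum 51 len 13
[5, 7, 2, 2, 9, 3, 2, 6, 4, 1, 2, 8, 0, 8] sum 59 len 14
[5, 7, 2, 2, 9, 3, 2, 6, 4, 1, 2, 8, 0, 8, 4] sum 63 len 15
[2, 2, 9, 3, 2, 6, 4, 1, 2, 8, 0, 8, 4, 9] sum 60 len 14
Longest length seen: 15.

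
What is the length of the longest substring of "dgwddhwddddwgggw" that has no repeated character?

3

[d] len 1
[d, g] len 2
[d, g, w] len 3
[g, w, d] len 3
[d] len 1
[d, h] len 2
[d, h, w] len 3
[h, w, d] len 3
[d] len 1
[d] len 1
[d] len 1
[d, w] len 2
[d, w, g] len 3
[g] len 1
[g] len 1
[g, w] len 2
Longest all-distinct length: 3.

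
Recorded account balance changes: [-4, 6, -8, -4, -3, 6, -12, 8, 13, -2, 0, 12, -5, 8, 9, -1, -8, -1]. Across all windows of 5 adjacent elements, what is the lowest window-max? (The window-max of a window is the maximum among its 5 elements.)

[-4, 6, -8, -4, -3] → max 6
[6, -8, -4, -3, 6] → max 6
[-8, -4, -3, 6, -12] → max 6
[-4, -3, 6, -12, 8] → max 8
[-3, 6, -12, 8, 13] → max 13
[6, -12, 8, 13, -2] → max 13
[-12, 8, 13, -2, 0] → max 13
[8, 13, -2, 0, 12] → max 13
[13, -2, 0, 12, -5] → max 13
[-2, 0, 12, -5, 8] → max 12
[0, 12, -5, 8, 9] → max 12
[12, -5, 8, 9, -1] → max 12
[-5, 8, 9, -1, -8] → max 9
[8, 9, -1, -8, -1] → max 9
Lowest of these is 6.

6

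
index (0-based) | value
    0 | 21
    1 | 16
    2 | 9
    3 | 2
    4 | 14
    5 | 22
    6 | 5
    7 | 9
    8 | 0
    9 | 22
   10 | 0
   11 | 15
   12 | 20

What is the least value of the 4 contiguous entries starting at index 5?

0

Elements at indices 5..8: 22, 5, 9, 0
min(22, 5, 9, 0) = 0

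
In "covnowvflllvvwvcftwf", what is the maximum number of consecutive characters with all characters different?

[c] len 1
[c, o] len 2
[c, o, v] len 3
[c, o, v, n] len 4
[v, n, o] len 3
[v, n, o, w] len 4
[n, o, w, v] len 4
[n, o, w, v, f] len 5
[n, o, w, v, f, l] len 6
[l] len 1
[l] len 1
[l, v] len 2
[v] len 1
[v, w] len 2
[w, v] len 2
[w, v, c] len 3
[w, v, c, f] len 4
[w, v, c, f, t] len 5
[v, c, f, t, w] len 5
[t, w, f] len 3
Longest all-distinct length: 6.

6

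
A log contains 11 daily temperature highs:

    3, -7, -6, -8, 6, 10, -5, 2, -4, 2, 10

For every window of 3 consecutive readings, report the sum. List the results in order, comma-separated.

-10, -21, -8, 8, 11, 7, -7, 0, 8

3 -7 -6 → sum -10
-7 -6 -8 → sum -21
-6 -8 6 → sum -8
-8 6 10 → sum 8
6 10 -5 → sum 11
10 -5 2 → sum 7
-5 2 -4 → sum -7
2 -4 2 → sum 0
-4 2 10 → sum 8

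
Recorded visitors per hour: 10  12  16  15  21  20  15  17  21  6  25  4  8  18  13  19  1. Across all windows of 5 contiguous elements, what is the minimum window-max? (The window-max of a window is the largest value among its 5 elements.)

[10, 12, 16, 15, 21] → max 21
[12, 16, 15, 21, 20] → max 21
[16, 15, 21, 20, 15] → max 21
[15, 21, 20, 15, 17] → max 21
[21, 20, 15, 17, 21] → max 21
[20, 15, 17, 21, 6] → max 21
[15, 17, 21, 6, 25] → max 25
[17, 21, 6, 25, 4] → max 25
[21, 6, 25, 4, 8] → max 25
[6, 25, 4, 8, 18] → max 25
[25, 4, 8, 18, 13] → max 25
[4, 8, 18, 13, 19] → max 19
[8, 18, 13, 19, 1] → max 19
Minimum of these is 19.

19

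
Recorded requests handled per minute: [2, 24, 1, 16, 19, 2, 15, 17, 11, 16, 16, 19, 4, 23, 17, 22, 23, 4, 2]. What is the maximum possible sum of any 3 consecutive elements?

62

(2, 24, 1) → sum 27
(24, 1, 16) → sum 41
(1, 16, 19) → sum 36
(16, 19, 2) → sum 37
(19, 2, 15) → sum 36
(2, 15, 17) → sum 34
(15, 17, 11) → sum 43
(17, 11, 16) → sum 44
(11, 16, 16) → sum 43
(16, 16, 19) → sum 51
(16, 19, 4) → sum 39
(19, 4, 23) → sum 46
(4, 23, 17) → sum 44
(23, 17, 22) → sum 62
(17, 22, 23) → sum 62
(22, 23, 4) → sum 49
(23, 4, 2) → sum 29
Maximum of these is 62.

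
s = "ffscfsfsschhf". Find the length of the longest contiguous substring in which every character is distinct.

add f: [f] len 1
add f (repeat f, move left end past it): [f] len 1
add s: [f, s] len 2
add c: [f, s, c] len 3
add f (repeat f, move left end past it): [s, c, f] len 3
add s (repeat s, move left end past it): [c, f, s] len 3
add f (repeat f, move left end past it): [s, f] len 2
add s (repeat s, move left end past it): [f, s] len 2
add s (repeat s, move left end past it): [s] len 1
add c: [s, c] len 2
add h: [s, c, h] len 3
add h (repeat h, move left end past it): [h] len 1
add f: [h, f] len 2
Longest all-distinct length: 3.

3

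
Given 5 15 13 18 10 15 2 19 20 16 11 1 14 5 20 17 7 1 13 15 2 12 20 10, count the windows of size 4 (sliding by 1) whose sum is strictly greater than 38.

[5, 15, 13, 18] → sum 51  > 38 ✓
[15, 13, 18, 10] → sum 56  > 38 ✓
[13, 18, 10, 15] → sum 56  > 38 ✓
[18, 10, 15, 2] → sum 45  > 38 ✓
[10, 15, 2, 19] → sum 46  > 38 ✓
[15, 2, 19, 20] → sum 56  > 38 ✓
[2, 19, 20, 16] → sum 57  > 38 ✓
[19, 20, 16, 11] → sum 66  > 38 ✓
[20, 16, 11, 1] → sum 48  > 38 ✓
[16, 11, 1, 14] → sum 42  > 38 ✓
[11, 1, 14, 5] → sum 31
[1, 14, 5, 20] → sum 40  > 38 ✓
[14, 5, 20, 17] → sum 56  > 38 ✓
[5, 20, 17, 7] → sum 49  > 38 ✓
[20, 17, 7, 1] → sum 45  > 38 ✓
[17, 7, 1, 13] → sum 38
[7, 1, 13, 15] → sum 36
[1, 13, 15, 2] → sum 31
[13, 15, 2, 12] → sum 42  > 38 ✓
[15, 2, 12, 20] → sum 49  > 38 ✓
[2, 12, 20, 10] → sum 44  > 38 ✓
17 windows satisfy the condition.

17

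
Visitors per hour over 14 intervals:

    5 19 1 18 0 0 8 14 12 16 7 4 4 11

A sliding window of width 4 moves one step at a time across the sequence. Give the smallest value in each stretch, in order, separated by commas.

Sliding a size-4 window across the 14 values:
5 19 1 18 → min 1
19 1 18 0 → min 0
1 18 0 0 → min 0
18 0 0 8 → min 0
0 0 8 14 → min 0
0 8 14 12 → min 0
8 14 12 16 → min 8
14 12 16 7 → min 7
12 16 7 4 → min 4
16 7 4 4 → min 4
7 4 4 11 → min 4

1, 0, 0, 0, 0, 0, 8, 7, 4, 4, 4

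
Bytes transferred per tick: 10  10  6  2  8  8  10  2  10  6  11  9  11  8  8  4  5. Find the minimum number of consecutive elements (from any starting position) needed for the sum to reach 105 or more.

14

Extend right; whenever the sum reaches 105, record the length and shrink from the left:
add 10: running sum 10 < 105
add 10: running sum 20 < 105
add 6: running sum 26 < 105
add 2: running sum 28 < 105
add 8: running sum 36 < 105
add 8: running sum 44 < 105
add 10: running sum 54 < 105
add 2: running sum 56 < 105
add 10: running sum 66 < 105
add 6: running sum 72 < 105
add 11: running sum 83 < 105
add 9: running sum 92 < 105
add 11: running sum 103 < 105
add 8: shortest ending here [10, 10, 6, 2, 8, 8, 10, 2, 10, 6, 11, 9, 11, 8] sum 111, len 14
add 8: shortest ending here [10, 6, 2, 8, 8, 10, 2, 10, 6, 11, 9, 11, 8, 8] sum 109, len 14
add 4: shortest ending here [10, 6, 2, 8, 8, 10, 2, 10, 6, 11, 9, 11, 8, 8, 4] sum 113, len 15
add 5: shortest ending here [6, 2, 8, 8, 10, 2, 10, 6, 11, 9, 11, 8, 8, 4, 5] sum 108, len 15
Shortest qualifying length: 14.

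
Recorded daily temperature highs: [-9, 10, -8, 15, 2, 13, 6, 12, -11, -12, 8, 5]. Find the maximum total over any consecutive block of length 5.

48

(-9, 10, -8, 15, 2) → sum 10
(10, -8, 15, 2, 13) → sum 32
(-8, 15, 2, 13, 6) → sum 28
(15, 2, 13, 6, 12) → sum 48
(2, 13, 6, 12, -11) → sum 22
(13, 6, 12, -11, -12) → sum 8
(6, 12, -11, -12, 8) → sum 3
(12, -11, -12, 8, 5) → sum 2
Maximum of these is 48.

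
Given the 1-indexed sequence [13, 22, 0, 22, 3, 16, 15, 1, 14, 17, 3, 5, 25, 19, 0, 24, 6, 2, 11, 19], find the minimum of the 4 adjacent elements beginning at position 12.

0

Elements at indices 12..15: 5, 25, 19, 0
min(5, 25, 19, 0) = 0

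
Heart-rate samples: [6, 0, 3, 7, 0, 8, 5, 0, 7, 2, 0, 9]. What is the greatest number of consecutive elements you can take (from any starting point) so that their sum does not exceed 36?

10

[6] sum 6 len 1
[6, 0] sum 6 len 2
[6, 0, 3] sum 9 len 3
[6, 0, 3, 7] sum 16 len 4
[6, 0, 3, 7, 0] sum 16 len 5
[6, 0, 3, 7, 0, 8] sum 24 len 6
[6, 0, 3, 7, 0, 8, 5] sum 29 len 7
[6, 0, 3, 7, 0, 8, 5, 0] sum 29 len 8
[6, 0, 3, 7, 0, 8, 5, 0, 7] sum 36 len 9
[0, 3, 7, 0, 8, 5, 0, 7, 2] sum 32 len 9
[0, 3, 7, 0, 8, 5, 0, 7, 2, 0] sum 32 len 10
[0, 8, 5, 0, 7, 2, 0, 9] sum 31 len 8
Longest length seen: 10.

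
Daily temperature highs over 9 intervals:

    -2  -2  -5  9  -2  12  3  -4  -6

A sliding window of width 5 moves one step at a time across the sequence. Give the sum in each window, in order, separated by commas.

-2, 12, 17, 18, 3

-2 -2 -5 9 -2 → sum -2
-2 -5 9 -2 12 → sum 12
-5 9 -2 12 3 → sum 17
9 -2 12 3 -4 → sum 18
-2 12 3 -4 -6 → sum 3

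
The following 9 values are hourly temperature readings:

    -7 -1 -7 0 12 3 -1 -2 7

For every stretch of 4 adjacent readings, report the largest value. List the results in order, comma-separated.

0, 12, 12, 12, 12, 7

Sliding a size-4 window across the 9 values:
-7 -1 -7 0 → max 0
-1 -7 0 12 → max 12
-7 0 12 3 → max 12
0 12 3 -1 → max 12
12 3 -1 -2 → max 12
3 -1 -2 7 → max 7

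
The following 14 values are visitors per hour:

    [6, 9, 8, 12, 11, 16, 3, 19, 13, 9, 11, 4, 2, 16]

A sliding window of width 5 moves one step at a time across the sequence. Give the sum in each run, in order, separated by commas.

Sliding a size-5 window across the 14 values:
6 9 8 12 11 → sum 46
9 8 12 11 16 → sum 56
8 12 11 16 3 → sum 50
12 11 16 3 19 → sum 61
11 16 3 19 13 → sum 62
16 3 19 13 9 → sum 60
3 19 13 9 11 → sum 55
19 13 9 11 4 → sum 56
13 9 11 4 2 → sum 39
9 11 4 2 16 → sum 42

46, 56, 50, 61, 62, 60, 55, 56, 39, 42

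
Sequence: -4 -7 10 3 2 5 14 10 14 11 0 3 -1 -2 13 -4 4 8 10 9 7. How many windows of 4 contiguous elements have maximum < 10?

1

[-4, -7, 10, 3] → max 10
[-7, 10, 3, 2] → max 10
[10, 3, 2, 5] → max 10
[3, 2, 5, 14] → max 14
[2, 5, 14, 10] → max 14
[5, 14, 10, 14] → max 14
[14, 10, 14, 11] → max 14
[10, 14, 11, 0] → max 14
[14, 11, 0, 3] → max 14
[11, 0, 3, -1] → max 11
[0, 3, -1, -2] → max 3  < 10 ✓
[3, -1, -2, 13] → max 13
[-1, -2, 13, -4] → max 13
[-2, 13, -4, 4] → max 13
[13, -4, 4, 8] → max 13
[-4, 4, 8, 10] → max 10
[4, 8, 10, 9] → max 10
[8, 10, 9, 7] → max 10
1 window satisfy the condition.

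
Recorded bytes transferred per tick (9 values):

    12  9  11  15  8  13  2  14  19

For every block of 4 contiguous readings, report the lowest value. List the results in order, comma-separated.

[12, 9, 11, 15] → min 9
[9, 11, 15, 8] → min 8
[11, 15, 8, 13] → min 8
[15, 8, 13, 2] → min 2
[8, 13, 2, 14] → min 2
[13, 2, 14, 19] → min 2

9, 8, 8, 2, 2, 2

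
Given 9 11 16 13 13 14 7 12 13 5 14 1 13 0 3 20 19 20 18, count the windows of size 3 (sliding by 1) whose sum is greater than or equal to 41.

(9, 11, 16) → sum 36
(11, 16, 13) → sum 40
(16, 13, 13) → sum 42  ≥ 41 ✓
(13, 13, 14) → sum 40
(13, 14, 7) → sum 34
(14, 7, 12) → sum 33
(7, 12, 13) → sum 32
(12, 13, 5) → sum 30
(13, 5, 14) → sum 32
(5, 14, 1) → sum 20
(14, 1, 13) → sum 28
(1, 13, 0) → sum 14
(13, 0, 3) → sum 16
(0, 3, 20) → sum 23
(3, 20, 19) → sum 42  ≥ 41 ✓
(20, 19, 20) → sum 59  ≥ 41 ✓
(19, 20, 18) → sum 57  ≥ 41 ✓
4 windows satisfy the condition.

4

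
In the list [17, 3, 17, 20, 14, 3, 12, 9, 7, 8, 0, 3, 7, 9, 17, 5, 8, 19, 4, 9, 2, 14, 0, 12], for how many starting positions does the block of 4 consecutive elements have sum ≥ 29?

17 3 17 20 → sum 57  ≥ 29 ✓
3 17 20 14 → sum 54  ≥ 29 ✓
17 20 14 3 → sum 54  ≥ 29 ✓
20 14 3 12 → sum 49  ≥ 29 ✓
14 3 12 9 → sum 38  ≥ 29 ✓
3 12 9 7 → sum 31  ≥ 29 ✓
12 9 7 8 → sum 36  ≥ 29 ✓
9 7 8 0 → sum 24
7 8 0 3 → sum 18
8 0 3 7 → sum 18
0 3 7 9 → sum 19
3 7 9 17 → sum 36  ≥ 29 ✓
7 9 17 5 → sum 38  ≥ 29 ✓
9 17 5 8 → sum 39  ≥ 29 ✓
17 5 8 19 → sum 49  ≥ 29 ✓
5 8 19 4 → sum 36  ≥ 29 ✓
8 19 4 9 → sum 40  ≥ 29 ✓
19 4 9 2 → sum 34  ≥ 29 ✓
4 9 2 14 → sum 29  ≥ 29 ✓
9 2 14 0 → sum 25
2 14 0 12 → sum 28
15 windows satisfy the condition.

15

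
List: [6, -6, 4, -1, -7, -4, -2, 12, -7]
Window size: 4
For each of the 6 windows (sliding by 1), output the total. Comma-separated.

Sliding a size-4 window across the 9 values:
6 -6 4 -1 → sum 3
-6 4 -1 -7 → sum -10
4 -1 -7 -4 → sum -8
-1 -7 -4 -2 → sum -14
-7 -4 -2 12 → sum -1
-4 -2 12 -7 → sum -1

3, -10, -8, -14, -1, -1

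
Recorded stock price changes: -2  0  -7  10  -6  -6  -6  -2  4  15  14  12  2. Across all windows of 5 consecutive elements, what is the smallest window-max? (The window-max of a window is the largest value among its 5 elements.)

-2 0 -7 10 -6 → max 10
0 -7 10 -6 -6 → max 10
-7 10 -6 -6 -6 → max 10
10 -6 -6 -6 -2 → max 10
-6 -6 -6 -2 4 → max 4
-6 -6 -2 4 15 → max 15
-6 -2 4 15 14 → max 15
-2 4 15 14 12 → max 15
4 15 14 12 2 → max 15
Smallest of these is 4.

4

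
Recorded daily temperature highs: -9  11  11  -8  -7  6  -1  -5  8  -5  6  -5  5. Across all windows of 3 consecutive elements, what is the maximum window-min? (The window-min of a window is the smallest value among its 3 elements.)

-5

[-9, 11, 11] → min -9
[11, 11, -8] → min -8
[11, -8, -7] → min -8
[-8, -7, 6] → min -8
[-7, 6, -1] → min -7
[6, -1, -5] → min -5
[-1, -5, 8] → min -5
[-5, 8, -5] → min -5
[8, -5, 6] → min -5
[-5, 6, -5] → min -5
[6, -5, 5] → min -5
Maximum of these is -5.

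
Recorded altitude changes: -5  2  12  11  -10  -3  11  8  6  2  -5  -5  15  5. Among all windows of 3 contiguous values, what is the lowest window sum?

Window sums for each of the 12 positions:
[-5, 2, 12] → sum 9
[2, 12, 11] → sum 25
[12, 11, -10] → sum 13
[11, -10, -3] → sum -2
[-10, -3, 11] → sum -2
[-3, 11, 8] → sum 16
[11, 8, 6] → sum 25
[8, 6, 2] → sum 16
[6, 2, -5] → sum 3
[2, -5, -5] → sum -8
[-5, -5, 15] → sum 5
[-5, 15, 5] → sum 15
Lowest of these is -8.

-8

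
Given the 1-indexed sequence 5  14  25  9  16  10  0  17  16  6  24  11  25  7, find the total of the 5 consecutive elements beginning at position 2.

Elements at indices 2..6: 14, 25, 9, 16, 10
sum(14, 25, 9, 16, 10) = 74

74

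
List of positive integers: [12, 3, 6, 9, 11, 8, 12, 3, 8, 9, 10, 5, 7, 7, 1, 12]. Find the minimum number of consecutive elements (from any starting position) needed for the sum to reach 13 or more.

2

add 12: running sum 12 < 13
add 3: shortest ending here [12, 3] sum 15, len 2
add 6: shortest ending here [12, 3, 6] sum 21, len 3
add 9: shortest ending here [6, 9] sum 15, len 2
add 11: shortest ending here [9, 11] sum 20, len 2
add 8: shortest ending here [11, 8] sum 19, len 2
add 12: shortest ending here [8, 12] sum 20, len 2
add 3: shortest ending here [12, 3] sum 15, len 2
add 8: shortest ending here [12, 3, 8] sum 23, len 3
add 9: shortest ending here [8, 9] sum 17, len 2
add 10: shortest ending here [9, 10] sum 19, len 2
add 5: shortest ending here [10, 5] sum 15, len 2
add 7: shortest ending here [10, 5, 7] sum 22, len 3
add 7: shortest ending here [7, 7] sum 14, len 2
add 1: shortest ending here [7, 7, 1] sum 15, len 3
add 12: shortest ending here [1, 12] sum 13, len 2
Shortest qualifying length: 2.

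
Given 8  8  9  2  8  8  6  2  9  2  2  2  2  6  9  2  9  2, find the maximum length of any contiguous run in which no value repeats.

[8] len 1
[8] len 1
[8, 9] len 2
[8, 9, 2] len 3
[9, 2, 8] len 3
[8] len 1
[8, 6] len 2
[8, 6, 2] len 3
[8, 6, 2, 9] len 4
[9, 2] len 2
[2] len 1
[2] len 1
[2] len 1
[2, 6] len 2
[2, 6, 9] len 3
[6, 9, 2] len 3
[2, 9] len 2
[9, 2] len 2
Longest all-distinct length: 4.

4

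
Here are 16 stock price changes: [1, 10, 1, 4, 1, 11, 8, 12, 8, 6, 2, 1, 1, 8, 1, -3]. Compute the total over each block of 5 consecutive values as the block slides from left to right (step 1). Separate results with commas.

[1, 10, 1, 4, 1] → sum 17
[10, 1, 4, 1, 11] → sum 27
[1, 4, 1, 11, 8] → sum 25
[4, 1, 11, 8, 12] → sum 36
[1, 11, 8, 12, 8] → sum 40
[11, 8, 12, 8, 6] → sum 45
[8, 12, 8, 6, 2] → sum 36
[12, 8, 6, 2, 1] → sum 29
[8, 6, 2, 1, 1] → sum 18
[6, 2, 1, 1, 8] → sum 18
[2, 1, 1, 8, 1] → sum 13
[1, 1, 8, 1, -3] → sum 8

17, 27, 25, 36, 40, 45, 36, 29, 18, 18, 13, 8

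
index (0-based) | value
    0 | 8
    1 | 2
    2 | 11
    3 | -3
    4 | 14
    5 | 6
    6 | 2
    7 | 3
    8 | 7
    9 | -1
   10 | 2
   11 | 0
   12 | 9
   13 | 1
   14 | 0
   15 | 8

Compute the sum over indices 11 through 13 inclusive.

Elements at indices 11..13: 0, 9, 1
sum(0, 9, 1) = 10

10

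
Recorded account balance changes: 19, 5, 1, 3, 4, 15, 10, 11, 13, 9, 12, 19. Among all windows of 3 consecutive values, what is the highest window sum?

40

[19, 5, 1] → sum 25
[5, 1, 3] → sum 9
[1, 3, 4] → sum 8
[3, 4, 15] → sum 22
[4, 15, 10] → sum 29
[15, 10, 11] → sum 36
[10, 11, 13] → sum 34
[11, 13, 9] → sum 33
[13, 9, 12] → sum 34
[9, 12, 19] → sum 40
Highest of these is 40.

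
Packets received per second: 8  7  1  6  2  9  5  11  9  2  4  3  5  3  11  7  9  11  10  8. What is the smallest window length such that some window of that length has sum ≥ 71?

Extend right; whenever the sum reaches 71, record the length and shrink from the left:
add 8: running sum 8 < 71
add 7: running sum 15 < 71
add 1: running sum 16 < 71
add 6: running sum 22 < 71
add 2: running sum 24 < 71
add 9: running sum 33 < 71
add 5: running sum 38 < 71
add 11: running sum 49 < 71
add 9: running sum 58 < 71
add 2: running sum 60 < 71
add 4: running sum 64 < 71
add 3: running sum 67 < 71
add 5: shortest ending here [8, 7, 1, 6, 2, 9, 5, 11, 9, 2, 4, 3, 5] sum 72, len 13
add 3: shortest ending here [8, 7, 1, 6, 2, 9, 5, 11, 9, 2, 4, 3, 5, 3] sum 75, len 14
add 11: shortest ending here [1, 6, 2, 9, 5, 11, 9, 2, 4, 3, 5, 3, 11] sum 71, len 13
add 7: shortest ending here [2, 9, 5, 11, 9, 2, 4, 3, 5, 3, 11, 7] sum 71, len 12
add 9: shortest ending here [9, 5, 11, 9, 2, 4, 3, 5, 3, 11, 7, 9] sum 78, len 12
add 11: shortest ending here [11, 9, 2, 4, 3, 5, 3, 11, 7, 9, 11] sum 75, len 11
add 10: shortest ending here [9, 2, 4, 3, 5, 3, 11, 7, 9, 11, 10] sum 74, len 11
add 8: shortest ending here [4, 3, 5, 3, 11, 7, 9, 11, 10, 8] sum 71, len 10
Shortest qualifying length: 10.

10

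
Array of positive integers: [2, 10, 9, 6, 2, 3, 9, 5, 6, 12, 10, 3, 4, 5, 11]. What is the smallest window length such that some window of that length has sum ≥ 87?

add 2: running sum 2 < 87
add 10: running sum 12 < 87
add 9: running sum 21 < 87
add 6: running sum 27 < 87
add 2: running sum 29 < 87
add 3: running sum 32 < 87
add 9: running sum 41 < 87
add 5: running sum 46 < 87
add 6: running sum 52 < 87
add 12: running sum 64 < 87
add 10: running sum 74 < 87
add 3: running sum 77 < 87
add 4: running sum 81 < 87
add 5: running sum 86 < 87
add 11: shortest ending here [10, 9, 6, 2, 3, 9, 5, 6, 12, 10, 3, 4, 5, 11] sum 95, len 14
Shortest qualifying length: 14.

14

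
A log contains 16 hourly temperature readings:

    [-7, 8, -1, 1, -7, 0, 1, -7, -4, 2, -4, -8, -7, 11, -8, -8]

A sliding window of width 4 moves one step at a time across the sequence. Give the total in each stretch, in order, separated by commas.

1, 1, -7, -5, -13, -10, -8, -13, -14, -17, -8, -12, -12

[-7, 8, -1, 1] → sum 1
[8, -1, 1, -7] → sum 1
[-1, 1, -7, 0] → sum -7
[1, -7, 0, 1] → sum -5
[-7, 0, 1, -7] → sum -13
[0, 1, -7, -4] → sum -10
[1, -7, -4, 2] → sum -8
[-7, -4, 2, -4] → sum -13
[-4, 2, -4, -8] → sum -14
[2, -4, -8, -7] → sum -17
[-4, -8, -7, 11] → sum -8
[-8, -7, 11, -8] → sum -12
[-7, 11, -8, -8] → sum -12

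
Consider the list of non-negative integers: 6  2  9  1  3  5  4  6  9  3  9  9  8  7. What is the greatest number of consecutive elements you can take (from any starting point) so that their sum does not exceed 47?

9

Extend to the right; shrink from the left whenever the sum exceeds 47:
→ 6: sum 6, len 1
→ 2: sum 8, len 2
→ 9: sum 17, len 3
→ 1: sum 18, len 4
→ 3: sum 21, len 5
→ 5: sum 26, len 6
→ 4: sum 30, len 7
→ 6: sum 36, len 8
→ 9: sum 45, len 9
→ 3 (dropped 6): sum 42, len 9
→ 9 (dropped 2, 9): sum 40, len 8
→ 9 (dropped 1, 3): sum 45, len 7
→ 8 (dropped 5, 4): sum 44, len 6
→ 7 (dropped 6): sum 45, len 6
Longest length seen: 9.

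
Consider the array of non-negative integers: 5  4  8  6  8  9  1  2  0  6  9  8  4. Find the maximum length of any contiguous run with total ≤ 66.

add 5: [5] sum 5, len 1
add 4: [5, 4] sum 9, len 2
add 8: [5, 4, 8] sum 17, len 3
add 6: [5, 4, 8, 6] sum 23, len 4
add 8: [5, 4, 8, 6, 8] sum 31, len 5
add 9: [5, 4, 8, 6, 8, 9] sum 40, len 6
add 1: [5, 4, 8, 6, 8, 9, 1] sum 41, len 7
add 2: [5, 4, 8, 6, 8, 9, 1, 2] sum 43, len 8
add 0: [5, 4, 8, 6, 8, 9, 1, 2, 0] sum 43, len 9
add 6: [5, 4, 8, 6, 8, 9, 1, 2, 0, 6] sum 49, len 10
add 9: [5, 4, 8, 6, 8, 9, 1, 2, 0, 6, 9] sum 58, len 11
add 8: [5, 4, 8, 6, 8, 9, 1, 2, 0, 6, 9, 8] sum 66, len 12
add 4: [4, 8, 6, 8, 9, 1, 2, 0, 6, 9, 8, 4] sum 65, len 12
Longest length seen: 12.

12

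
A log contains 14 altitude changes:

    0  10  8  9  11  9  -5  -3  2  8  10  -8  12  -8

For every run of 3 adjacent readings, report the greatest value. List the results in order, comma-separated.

Sliding a size-3 window across the 14 values:
[0, 10, 8] → max 10
[10, 8, 9] → max 10
[8, 9, 11] → max 11
[9, 11, 9] → max 11
[11, 9, -5] → max 11
[9, -5, -3] → max 9
[-5, -3, 2] → max 2
[-3, 2, 8] → max 8
[2, 8, 10] → max 10
[8, 10, -8] → max 10
[10, -8, 12] → max 12
[-8, 12, -8] → max 12

10, 10, 11, 11, 11, 9, 2, 8, 10, 10, 12, 12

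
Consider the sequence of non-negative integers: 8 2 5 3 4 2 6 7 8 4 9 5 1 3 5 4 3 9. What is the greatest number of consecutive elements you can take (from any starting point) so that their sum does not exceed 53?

11

add 8: [8] sum 8, len 1
add 2: [8, 2] sum 10, len 2
add 5: [8, 2, 5] sum 15, len 3
add 3: [8, 2, 5, 3] sum 18, len 4
add 4: [8, 2, 5, 3, 4] sum 22, len 5
add 2: [8, 2, 5, 3, 4, 2] sum 24, len 6
add 6: [8, 2, 5, 3, 4, 2, 6] sum 30, len 7
add 7: [8, 2, 5, 3, 4, 2, 6, 7] sum 37, len 8
add 8: [8, 2, 5, 3, 4, 2, 6, 7, 8] sum 45, len 9
add 4: [8, 2, 5, 3, 4, 2, 6, 7, 8, 4] sum 49, len 10
add 9: [2, 5, 3, 4, 2, 6, 7, 8, 4, 9] sum 50, len 10
add 5: [5, 3, 4, 2, 6, 7, 8, 4, 9, 5] sum 53, len 10
add 1: [3, 4, 2, 6, 7, 8, 4, 9, 5, 1] sum 49, len 10
add 3: [3, 4, 2, 6, 7, 8, 4, 9, 5, 1, 3] sum 52, len 11
add 5: [2, 6, 7, 8, 4, 9, 5, 1, 3, 5] sum 50, len 10
add 4: [6, 7, 8, 4, 9, 5, 1, 3, 5, 4] sum 52, len 10
add 3: [7, 8, 4, 9, 5, 1, 3, 5, 4, 3] sum 49, len 10
add 9: [8, 4, 9, 5, 1, 3, 5, 4, 3, 9] sum 51, len 10
Longest length seen: 11.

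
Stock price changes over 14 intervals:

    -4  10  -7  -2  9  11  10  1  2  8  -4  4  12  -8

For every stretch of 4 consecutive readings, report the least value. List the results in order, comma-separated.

-7, -7, -7, -2, 1, 1, 1, -4, -4, -4, -8

[-4, 10, -7, -2] → min -7
[10, -7, -2, 9] → min -7
[-7, -2, 9, 11] → min -7
[-2, 9, 11, 10] → min -2
[9, 11, 10, 1] → min 1
[11, 10, 1, 2] → min 1
[10, 1, 2, 8] → min 1
[1, 2, 8, -4] → min -4
[2, 8, -4, 4] → min -4
[8, -4, 4, 12] → min -4
[-4, 4, 12, -8] → min -8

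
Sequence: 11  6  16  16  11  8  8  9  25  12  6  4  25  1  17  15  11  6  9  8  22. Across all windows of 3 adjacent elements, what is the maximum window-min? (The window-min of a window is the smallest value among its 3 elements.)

11

Window mins for each of the 19 positions:
(11, 6, 16) → min 6
(6, 16, 16) → min 6
(16, 16, 11) → min 11
(16, 11, 8) → min 8
(11, 8, 8) → min 8
(8, 8, 9) → min 8
(8, 9, 25) → min 8
(9, 25, 12) → min 9
(25, 12, 6) → min 6
(12, 6, 4) → min 4
(6, 4, 25) → min 4
(4, 25, 1) → min 1
(25, 1, 17) → min 1
(1, 17, 15) → min 1
(17, 15, 11) → min 11
(15, 11, 6) → min 6
(11, 6, 9) → min 6
(6, 9, 8) → min 6
(9, 8, 22) → min 8
Maximum of these is 11.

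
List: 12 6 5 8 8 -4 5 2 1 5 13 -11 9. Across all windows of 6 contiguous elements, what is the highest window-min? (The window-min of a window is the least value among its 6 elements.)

Window mins for each of the 8 positions:
12 6 5 8 8 -4 → min -4
6 5 8 8 -4 5 → min -4
5 8 8 -4 5 2 → min -4
8 8 -4 5 2 1 → min -4
8 -4 5 2 1 5 → min -4
-4 5 2 1 5 13 → min -4
5 2 1 5 13 -11 → min -11
2 1 5 13 -11 9 → min -11
Highest of these is -4.

-4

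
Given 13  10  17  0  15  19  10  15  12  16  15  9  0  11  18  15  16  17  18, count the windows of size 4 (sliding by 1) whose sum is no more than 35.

13 10 17 0 → sum 40
10 17 0 15 → sum 42
17 0 15 19 → sum 51
0 15 19 10 → sum 44
15 19 10 15 → sum 59
19 10 15 12 → sum 56
10 15 12 16 → sum 53
15 12 16 15 → sum 58
12 16 15 9 → sum 52
16 15 9 0 → sum 40
15 9 0 11 → sum 35  ≤ 35 ✓
9 0 11 18 → sum 38
0 11 18 15 → sum 44
11 18 15 16 → sum 60
18 15 16 17 → sum 66
15 16 17 18 → sum 66
1 window satisfy the condition.

1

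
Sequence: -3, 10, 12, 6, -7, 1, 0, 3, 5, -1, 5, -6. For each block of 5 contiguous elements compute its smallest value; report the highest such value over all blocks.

(-3, 10, 12, 6, -7) → min -7
(10, 12, 6, -7, 1) → min -7
(12, 6, -7, 1, 0) → min -7
(6, -7, 1, 0, 3) → min -7
(-7, 1, 0, 3, 5) → min -7
(1, 0, 3, 5, -1) → min -1
(0, 3, 5, -1, 5) → min -1
(3, 5, -1, 5, -6) → min -6
Highest of these is -1.

-1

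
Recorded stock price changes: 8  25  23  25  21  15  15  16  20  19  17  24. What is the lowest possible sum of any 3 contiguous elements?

46

Each size-3 window and its sum:
8 25 23 → sum 56
25 23 25 → sum 73
23 25 21 → sum 69
25 21 15 → sum 61
21 15 15 → sum 51
15 15 16 → sum 46
15 16 20 → sum 51
16 20 19 → sum 55
20 19 17 → sum 56
19 17 24 → sum 60
Lowest of these is 46.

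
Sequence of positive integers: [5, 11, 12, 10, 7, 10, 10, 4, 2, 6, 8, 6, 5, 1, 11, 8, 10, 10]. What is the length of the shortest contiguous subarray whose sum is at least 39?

add 5: running sum 5 < 39
add 11: running sum 16 < 39
add 12: running sum 28 < 39
add 10: running sum 38 < 39
add 7: shortest ending here [11, 12, 10, 7] sum 40, len 4
add 10: shortest ending here [12, 10, 7, 10] sum 39, len 4
add 10: shortest ending here [12, 10, 7, 10, 10] sum 49, len 5
add 4: shortest ending here [10, 7, 10, 10, 4] sum 41, len 5
add 2: shortest ending here [10, 7, 10, 10, 4, 2] sum 43, len 6
add 6: shortest ending here [7, 10, 10, 4, 2, 6] sum 39, len 6
add 8: shortest ending here [10, 10, 4, 2, 6, 8] sum 40, len 6
add 6: shortest ending here [10, 10, 4, 2, 6, 8, 6] sum 46, len 7
add 5: shortest ending here [10, 4, 2, 6, 8, 6, 5] sum 41, len 7
add 1: shortest ending here [10, 4, 2, 6, 8, 6, 5, 1] sum 42, len 8
add 11: shortest ending here [2, 6, 8, 6, 5, 1, 11] sum 39, len 7
add 8: shortest ending here [8, 6, 5, 1, 11, 8] sum 39, len 6
add 10: shortest ending here [6, 5, 1, 11, 8, 10] sum 41, len 6
add 10: shortest ending here [11, 8, 10, 10] sum 39, len 4
Shortest qualifying length: 4.

4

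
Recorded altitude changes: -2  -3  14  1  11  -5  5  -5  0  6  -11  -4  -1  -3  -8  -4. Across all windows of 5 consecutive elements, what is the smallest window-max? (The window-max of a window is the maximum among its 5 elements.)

-1

Window maxs for each of the 12 positions:
-2 -3 14 1 11 → max 14
-3 14 1 11 -5 → max 14
14 1 11 -5 5 → max 14
1 11 -5 5 -5 → max 11
11 -5 5 -5 0 → max 11
-5 5 -5 0 6 → max 6
5 -5 0 6 -11 → max 6
-5 0 6 -11 -4 → max 6
0 6 -11 -4 -1 → max 6
6 -11 -4 -1 -3 → max 6
-11 -4 -1 -3 -8 → max -1
-4 -1 -3 -8 -4 → max -1
Smallest of these is -1.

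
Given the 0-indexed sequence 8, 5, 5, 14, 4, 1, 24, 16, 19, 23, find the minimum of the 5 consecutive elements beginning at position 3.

Elements at indices 3..7: 14, 4, 1, 24, 16
min(14, 4, 1, 24, 16) = 1

1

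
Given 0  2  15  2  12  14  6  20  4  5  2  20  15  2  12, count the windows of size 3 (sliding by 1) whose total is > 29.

(0, 2, 15) → sum 17
(2, 15, 2) → sum 19
(15, 2, 12) → sum 29
(2, 12, 14) → sum 28
(12, 14, 6) → sum 32  > 29 ✓
(14, 6, 20) → sum 40  > 29 ✓
(6, 20, 4) → sum 30  > 29 ✓
(20, 4, 5) → sum 29
(4, 5, 2) → sum 11
(5, 2, 20) → sum 27
(2, 20, 15) → sum 37  > 29 ✓
(20, 15, 2) → sum 37  > 29 ✓
(15, 2, 12) → sum 29
5 windows satisfy the condition.

5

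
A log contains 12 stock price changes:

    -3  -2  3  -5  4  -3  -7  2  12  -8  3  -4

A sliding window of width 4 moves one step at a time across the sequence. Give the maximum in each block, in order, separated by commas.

3, 4, 4, 4, 4, 12, 12, 12, 12

-3 -2 3 -5 → max 3
-2 3 -5 4 → max 4
3 -5 4 -3 → max 4
-5 4 -3 -7 → max 4
4 -3 -7 2 → max 4
-3 -7 2 12 → max 12
-7 2 12 -8 → max 12
2 12 -8 3 → max 12
12 -8 3 -4 → max 12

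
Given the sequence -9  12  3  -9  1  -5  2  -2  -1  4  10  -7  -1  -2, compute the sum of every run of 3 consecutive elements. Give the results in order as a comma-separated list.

6, 6, -5, -13, -2, -5, -1, 1, 13, 7, 2, -10

-9 12 3 → sum 6
12 3 -9 → sum 6
3 -9 1 → sum -5
-9 1 -5 → sum -13
1 -5 2 → sum -2
-5 2 -2 → sum -5
2 -2 -1 → sum -1
-2 -1 4 → sum 1
-1 4 10 → sum 13
4 10 -7 → sum 7
10 -7 -1 → sum 2
-7 -1 -2 → sum -10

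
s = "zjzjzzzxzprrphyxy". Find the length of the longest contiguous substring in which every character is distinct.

add z: [z] len 1
add j: [z, j] len 2
add z (repeat z, move left end past it): [j, z] len 2
add j (repeat j, move left end past it): [z, j] len 2
add z (repeat z, move left end past it): [j, z] len 2
add z (repeat z, move left end past it): [z] len 1
add z (repeat z, move left end past it): [z] len 1
add x: [z, x] len 2
add z (repeat z, move left end past it): [x, z] len 2
add p: [x, z, p] len 3
add r: [x, z, p, r] len 4
add r (repeat r, move left end past it): [r] len 1
add p: [r, p] len 2
add h: [r, p, h] len 3
add y: [r, p, h, y] len 4
add x: [r, p, h, y, x] len 5
add y (repeat y, move left end past it): [x, y] len 2
Longest all-distinct length: 5.

5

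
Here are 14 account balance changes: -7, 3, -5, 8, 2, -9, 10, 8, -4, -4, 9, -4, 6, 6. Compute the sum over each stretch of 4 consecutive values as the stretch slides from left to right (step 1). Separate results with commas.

Sliding a size-4 window across the 14 values:
-7 3 -5 8 → sum -1
3 -5 8 2 → sum 8
-5 8 2 -9 → sum -4
8 2 -9 10 → sum 11
2 -9 10 8 → sum 11
-9 10 8 -4 → sum 5
10 8 -4 -4 → sum 10
8 -4 -4 9 → sum 9
-4 -4 9 -4 → sum -3
-4 9 -4 6 → sum 7
9 -4 6 6 → sum 17

-1, 8, -4, 11, 11, 5, 10, 9, -3, 7, 17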